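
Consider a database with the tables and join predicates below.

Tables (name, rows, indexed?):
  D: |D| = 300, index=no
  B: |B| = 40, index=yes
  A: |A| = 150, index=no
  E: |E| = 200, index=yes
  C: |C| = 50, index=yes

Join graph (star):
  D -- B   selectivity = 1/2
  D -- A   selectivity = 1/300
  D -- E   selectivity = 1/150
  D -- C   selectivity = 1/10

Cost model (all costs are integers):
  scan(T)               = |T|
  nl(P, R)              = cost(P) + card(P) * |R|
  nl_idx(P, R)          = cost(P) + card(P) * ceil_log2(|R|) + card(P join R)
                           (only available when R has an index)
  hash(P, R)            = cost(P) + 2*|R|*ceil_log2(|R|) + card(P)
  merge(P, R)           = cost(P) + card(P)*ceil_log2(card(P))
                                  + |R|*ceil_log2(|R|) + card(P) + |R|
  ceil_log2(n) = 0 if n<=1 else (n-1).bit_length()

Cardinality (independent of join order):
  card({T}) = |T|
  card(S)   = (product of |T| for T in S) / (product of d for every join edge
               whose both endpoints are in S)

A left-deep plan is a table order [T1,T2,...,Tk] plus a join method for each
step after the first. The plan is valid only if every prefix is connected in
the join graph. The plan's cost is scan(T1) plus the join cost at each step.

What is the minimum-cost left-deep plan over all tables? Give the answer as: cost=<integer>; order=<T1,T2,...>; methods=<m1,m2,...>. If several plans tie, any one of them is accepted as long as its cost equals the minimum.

cost=6680; order=D,A,E,C,B; methods=hash,nl_idx,hash,hash

Selinger DP (subsets sized 1..n):
  {D}: scan cost=300, card=300
  {B}: scan cost=40, card=40
  {A}: scan cost=150, card=150
  {E}: scan cost=200, card=200
  {C}: scan cost=50, card=50
  {BD}: card=6000; try (B,hash)→1080, (D,merge)→3320, (B,merge)→3580, (D,hash)→5480, (B,nl_idx)→8100, (D,nl)→12040 …(+1); best=1080 via (B,hash)
  {AD}: card=150; try (A,hash)→3000, (D,merge)→4500, (A,merge)→4650, (D,hash)→5700, (D,nl)→45150, (A,nl)→45300; best=3000 via (A,hash)
  {DE}: card=400; try (E,nl_idx)→3100, (E,hash)→3800, (D,merge)→5000, (E,merge)→5100, (D,hash)→5800, (D,nl)→60200 …(+1); best=3100 via (E,nl_idx)
  {CD}: card=1500; try (C,hash)→1200, (D,merge)→3400, (C,nl_idx)→3600, (C,merge)→3650, (D,hash)→5500, (D,nl)→15050 …(+1); best=1200 via (C,hash)
  {ABD}: card=3000; try (B,hash)→3630, (B,merge)→4630, (B,nl_idx)→6900, (B,nl)→9000, (A,hash)→9480, (A,merge)→86430 …(+1); best=3630 via (B,hash)
  {BDE}: card=8000; try (B,hash)→3980, (B,merge)→7380, (E,hash)→10280, (B,nl_idx)→13500, (B,nl)→19100, (E,nl_idx)→57080 …(+2); best=3980 via (B,hash)
  {BCD}: card=30000; try (B,hash)→3180, (C,hash)→7680, (B,merge)→19480, (B,nl_idx)→40200, (B,nl)→61200, (C,nl_idx)→67080 …(+2); best=3180 via (B,hash)
  {ADE}: card=200; try (E,nl_idx)→4400, (A,hash)→5900, (E,merge)→6150, (E,hash)→6350, (A,merge)→8450, (E,nl)→33000 …(+1); best=4400 via (E,nl_idx)
  {ACD}: card=750; try (C,hash)→3750, (C,nl_idx)→4650, (C,merge)→4700, (A,hash)→5100, (C,nl)→10500, (A,merge)→20550 …(+1); best=3750 via (C,hash)
  {CDE}: card=2000; try (C,hash)→4100, (E,hash)→5900, (C,merge)→7450, (C,nl_idx)→7500, (E,nl_idx)→15200, (E,merge)→21000 …(+2); best=4100 via (C,hash)
  {ABDE}: card=4000; try (B,hash)→5080, (B,merge)→6480, (B,nl_idx)→9600, (E,hash)→9830, (B,nl)→12400, (A,hash)→14380 …(+5); best=5080 via (B,hash)
  {ABCD}: card=15000; try (B,hash)→4980, (C,hash)→7230, (B,merge)→12280, (B,nl_idx)→23250, (B,nl)→33750, (A,hash)→35580 …(+5); best=4980 via (B,hash)
  {BCDE}: card=40000; try (B,hash)→6580, (C,hash)→12580, (B,merge)→28380, (E,hash)→36380, (B,nl_idx)→56100, (B,nl)→84100 …(+6); best=6580 via (B,hash)
  {ACDE}: card=1000; try (C,hash)→5200, (C,merge)→6550, (C,nl_idx)→6600, (E,hash)→7700, (A,hash)→8500, (E,nl_idx)→10750 …(+5); best=5200 via (C,hash)
  {ABCDE}: card=20000; try (B,hash)→6680, (C,hash)→9680, (B,merge)→16480, (E,hash)→23180, (B,nl_idx)→31200, (B,nl)→45200 …(+9); best=6680 via (B,hash)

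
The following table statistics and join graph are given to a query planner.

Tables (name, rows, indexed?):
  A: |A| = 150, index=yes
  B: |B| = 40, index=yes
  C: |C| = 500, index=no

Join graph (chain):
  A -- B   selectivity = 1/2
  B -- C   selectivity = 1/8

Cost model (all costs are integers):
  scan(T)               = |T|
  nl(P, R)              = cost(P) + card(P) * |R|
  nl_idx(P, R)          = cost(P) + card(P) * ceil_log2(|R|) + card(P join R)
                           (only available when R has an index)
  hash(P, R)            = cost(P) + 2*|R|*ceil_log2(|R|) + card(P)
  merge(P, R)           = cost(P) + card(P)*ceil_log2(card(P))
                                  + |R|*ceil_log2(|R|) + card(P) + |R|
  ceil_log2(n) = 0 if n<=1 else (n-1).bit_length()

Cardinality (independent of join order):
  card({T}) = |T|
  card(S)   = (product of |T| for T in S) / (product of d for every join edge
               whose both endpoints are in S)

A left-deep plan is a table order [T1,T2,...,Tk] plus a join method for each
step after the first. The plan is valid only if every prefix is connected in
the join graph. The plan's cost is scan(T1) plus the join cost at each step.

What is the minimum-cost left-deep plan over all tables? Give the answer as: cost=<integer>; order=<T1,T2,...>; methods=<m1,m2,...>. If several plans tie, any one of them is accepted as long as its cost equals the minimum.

cost=6380; order=C,B,A; methods=hash,hash

Selinger DP (subsets sized 1..n):
  {A}: scan cost=150, card=150
  {B}: scan cost=40, card=40
  {C}: scan cost=500, card=500
  {AB}: card=3000; try (B,hash)→780, (A,merge)→1670, (B,merge)→1780, (A,hash)→2480, (A,nl_idx)→3360, (B,nl_idx)→4050 …(+2); best=780 via (B,hash)
  {BC}: card=2500; try (B,hash)→1480, (C,merge)→5320, (B,merge)→5780, (B,nl_idx)→6000, (C,hash)→9080, (C,nl)→20040 …(+1); best=1480 via (B,hash)
  {ABC}: card=187500; try (A,hash)→6380, (C,hash)→12780, (A,merge)→35330, (C,merge)→44780, (A,nl_idx)→208980, (A,nl)→376480 …(+1); best=6380 via (A,hash)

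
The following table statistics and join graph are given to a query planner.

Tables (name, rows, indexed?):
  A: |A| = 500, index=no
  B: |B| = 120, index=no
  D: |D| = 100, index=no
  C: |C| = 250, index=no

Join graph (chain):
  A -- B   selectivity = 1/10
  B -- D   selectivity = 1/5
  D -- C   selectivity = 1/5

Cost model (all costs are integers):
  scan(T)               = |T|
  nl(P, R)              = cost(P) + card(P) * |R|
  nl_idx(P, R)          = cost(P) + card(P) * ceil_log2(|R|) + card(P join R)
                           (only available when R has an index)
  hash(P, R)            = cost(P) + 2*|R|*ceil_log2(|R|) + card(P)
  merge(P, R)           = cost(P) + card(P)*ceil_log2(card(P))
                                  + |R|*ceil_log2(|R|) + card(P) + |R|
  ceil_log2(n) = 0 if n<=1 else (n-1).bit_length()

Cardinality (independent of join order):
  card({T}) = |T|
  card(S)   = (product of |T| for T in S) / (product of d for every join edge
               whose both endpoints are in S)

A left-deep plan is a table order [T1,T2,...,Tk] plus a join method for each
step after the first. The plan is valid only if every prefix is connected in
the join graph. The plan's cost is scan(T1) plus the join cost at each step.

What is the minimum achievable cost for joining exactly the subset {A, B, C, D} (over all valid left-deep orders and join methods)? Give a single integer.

Selinger DP over subsets of {A,B,C,D}:
  {A}: scan cost=500, card=500
  {B}: scan cost=120, card=120
  {D}: scan cost=100, card=100
  {C}: scan cost=250, card=250
  {AB}: card=6000; try (B,hash)→2680, (A,merge)→6080, (B,merge)→6460, (A,hash)→9240, (A,nl)→60120, (B,nl)→60500; best=2680 via (B,hash)
  {BD}: card=2400; try (D,hash)→1640, (B,merge)→1860, (D,merge)→1880, (B,hash)→1880, (B,nl)→12100, (D,nl)→12120; best=1640 via (D,hash)
  {CD}: card=5000; try (D,hash)→1900, (C,merge)→3150, (D,merge)→3300, (C,hash)→4200, (C,nl)→25100, (D,nl)→25250; best=1900 via (D,hash)
  {ABD}: card=120000; try (D,hash)→10080, (A,hash)→13040, (A,merge)→37840, (D,merge)→87480, (D,nl)→602680, (A,nl)→1201640; best=10080 via (D,hash)
  {BCD}: card=120000; try (C,hash)→8040, (B,hash)→8580, (C,merge)→35090, (B,merge)→72860, (C,nl)→601640, (B,nl)→601900; best=8040 via (C,hash)
  {ABCD}: card=6000000; try (C,hash)→134080, (A,hash)→137040, (C,merge)→2172330, (A,merge)→2173040, (C,nl)→30010080, (A,nl)→60008040; best=134080 via (C,hash)

134080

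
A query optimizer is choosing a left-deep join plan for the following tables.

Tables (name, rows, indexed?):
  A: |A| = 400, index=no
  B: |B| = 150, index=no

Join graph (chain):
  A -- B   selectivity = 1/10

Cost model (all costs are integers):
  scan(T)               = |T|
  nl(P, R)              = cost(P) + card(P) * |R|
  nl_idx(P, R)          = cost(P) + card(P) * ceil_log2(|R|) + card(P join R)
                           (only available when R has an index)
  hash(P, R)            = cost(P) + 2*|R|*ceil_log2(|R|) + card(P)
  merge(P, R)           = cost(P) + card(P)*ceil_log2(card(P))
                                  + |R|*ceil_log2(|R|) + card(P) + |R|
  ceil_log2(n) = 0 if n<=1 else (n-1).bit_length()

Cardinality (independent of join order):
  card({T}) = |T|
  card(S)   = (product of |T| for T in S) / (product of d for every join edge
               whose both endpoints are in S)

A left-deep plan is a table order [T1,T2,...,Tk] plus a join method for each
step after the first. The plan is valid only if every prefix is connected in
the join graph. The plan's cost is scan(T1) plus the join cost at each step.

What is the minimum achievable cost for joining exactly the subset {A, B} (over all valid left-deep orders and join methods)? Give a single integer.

Selinger DP over subsets of {A,B}:
  {A}: scan cost=400, card=400
  {B}: scan cost=150, card=150
  {AB}: card=6000; try (B,hash)→3200, (A,merge)→5500, (B,merge)→5750, (A,hash)→7500, (A,nl)→60150, (B,nl)→60400; best=3200 via (B,hash)

3200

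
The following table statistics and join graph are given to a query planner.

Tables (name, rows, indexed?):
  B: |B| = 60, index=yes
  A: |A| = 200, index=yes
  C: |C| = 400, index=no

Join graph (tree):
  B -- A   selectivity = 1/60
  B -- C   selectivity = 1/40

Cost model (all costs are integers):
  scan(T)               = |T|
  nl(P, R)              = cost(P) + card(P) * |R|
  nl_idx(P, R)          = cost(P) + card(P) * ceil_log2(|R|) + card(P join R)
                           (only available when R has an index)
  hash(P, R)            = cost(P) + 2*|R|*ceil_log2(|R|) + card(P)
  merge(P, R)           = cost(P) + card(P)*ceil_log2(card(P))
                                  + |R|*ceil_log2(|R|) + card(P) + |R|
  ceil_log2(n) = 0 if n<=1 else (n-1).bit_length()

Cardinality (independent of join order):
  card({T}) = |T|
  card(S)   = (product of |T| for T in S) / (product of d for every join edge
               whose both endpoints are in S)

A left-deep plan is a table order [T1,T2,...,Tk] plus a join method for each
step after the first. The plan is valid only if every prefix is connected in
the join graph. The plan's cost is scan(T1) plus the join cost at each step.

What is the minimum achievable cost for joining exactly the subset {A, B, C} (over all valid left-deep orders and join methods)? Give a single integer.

Selinger DP over subsets of {A,B,C}:
  {B}: scan cost=60, card=60
  {A}: scan cost=200, card=200
  {C}: scan cost=400, card=400
  {AB}: card=200; try (A,nl_idx)→740, (B,hash)→1120, (B,nl_idx)→1600, (A,merge)→2280, (B,merge)→2420, (A,hash)→3320 …(+2); best=740 via (A,nl_idx)
  {BC}: card=600; try (B,hash)→1520, (B,nl_idx)→3400, (C,merge)→4480, (B,merge)→4820, (C,hash)→7320, (C,nl)→24060 …(+1); best=1520 via (B,hash)
  {ABC}: card=2000; try (A,hash)→5320, (C,merge)→6540, (C,hash)→8140, (A,nl_idx)→8320, (A,merge)→9920, (C,nl)→80740 …(+1); best=5320 via (A,hash)

5320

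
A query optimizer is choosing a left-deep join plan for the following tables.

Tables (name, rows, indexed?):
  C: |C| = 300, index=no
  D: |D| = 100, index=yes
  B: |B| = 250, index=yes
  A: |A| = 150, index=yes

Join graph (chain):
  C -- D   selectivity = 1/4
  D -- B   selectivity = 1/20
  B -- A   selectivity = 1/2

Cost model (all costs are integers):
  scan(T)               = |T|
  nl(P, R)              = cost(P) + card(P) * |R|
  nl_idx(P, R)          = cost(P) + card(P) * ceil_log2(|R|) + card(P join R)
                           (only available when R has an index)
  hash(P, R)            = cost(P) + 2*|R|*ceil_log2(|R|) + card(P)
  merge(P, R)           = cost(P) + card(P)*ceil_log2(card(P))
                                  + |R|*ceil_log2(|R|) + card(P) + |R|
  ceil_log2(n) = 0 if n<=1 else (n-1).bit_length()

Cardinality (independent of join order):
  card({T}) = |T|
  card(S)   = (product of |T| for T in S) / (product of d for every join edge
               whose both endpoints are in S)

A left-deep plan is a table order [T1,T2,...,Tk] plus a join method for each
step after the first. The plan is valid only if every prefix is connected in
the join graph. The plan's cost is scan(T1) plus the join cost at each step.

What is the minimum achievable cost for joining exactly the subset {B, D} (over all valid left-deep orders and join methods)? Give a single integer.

Selinger DP over subsets of {B,D}:
  {D}: scan cost=100, card=100
  {B}: scan cost=250, card=250
  {BD}: card=1250; try (D,hash)→1900, (B,nl_idx)→2150, (B,merge)→3150, (D,nl_idx)→3250, (D,merge)→3300, (B,hash)→4200 …(+2); best=1900 via (D,hash)

1900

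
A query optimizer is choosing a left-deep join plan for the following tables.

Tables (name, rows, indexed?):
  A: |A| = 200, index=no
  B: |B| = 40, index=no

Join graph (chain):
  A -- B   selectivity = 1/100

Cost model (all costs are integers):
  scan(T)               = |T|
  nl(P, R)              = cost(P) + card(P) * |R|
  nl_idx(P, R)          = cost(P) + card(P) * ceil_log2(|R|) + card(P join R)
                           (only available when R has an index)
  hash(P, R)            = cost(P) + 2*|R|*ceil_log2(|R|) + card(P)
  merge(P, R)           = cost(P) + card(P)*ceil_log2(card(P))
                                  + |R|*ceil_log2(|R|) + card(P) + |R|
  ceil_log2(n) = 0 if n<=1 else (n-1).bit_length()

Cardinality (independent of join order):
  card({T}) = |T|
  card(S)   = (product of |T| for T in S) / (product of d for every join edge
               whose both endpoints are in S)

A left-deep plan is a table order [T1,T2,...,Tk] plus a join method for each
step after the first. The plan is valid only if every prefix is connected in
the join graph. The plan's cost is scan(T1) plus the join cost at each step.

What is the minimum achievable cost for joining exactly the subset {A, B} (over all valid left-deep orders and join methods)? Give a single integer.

Selinger DP over subsets of {A,B}:
  {A}: scan cost=200, card=200
  {B}: scan cost=40, card=40
  {AB}: card=80; try (B,hash)→880, (A,merge)→2120, (B,merge)→2280, (A,hash)→3280, (A,nl)→8040, (B,nl)→8200; best=880 via (B,hash)

880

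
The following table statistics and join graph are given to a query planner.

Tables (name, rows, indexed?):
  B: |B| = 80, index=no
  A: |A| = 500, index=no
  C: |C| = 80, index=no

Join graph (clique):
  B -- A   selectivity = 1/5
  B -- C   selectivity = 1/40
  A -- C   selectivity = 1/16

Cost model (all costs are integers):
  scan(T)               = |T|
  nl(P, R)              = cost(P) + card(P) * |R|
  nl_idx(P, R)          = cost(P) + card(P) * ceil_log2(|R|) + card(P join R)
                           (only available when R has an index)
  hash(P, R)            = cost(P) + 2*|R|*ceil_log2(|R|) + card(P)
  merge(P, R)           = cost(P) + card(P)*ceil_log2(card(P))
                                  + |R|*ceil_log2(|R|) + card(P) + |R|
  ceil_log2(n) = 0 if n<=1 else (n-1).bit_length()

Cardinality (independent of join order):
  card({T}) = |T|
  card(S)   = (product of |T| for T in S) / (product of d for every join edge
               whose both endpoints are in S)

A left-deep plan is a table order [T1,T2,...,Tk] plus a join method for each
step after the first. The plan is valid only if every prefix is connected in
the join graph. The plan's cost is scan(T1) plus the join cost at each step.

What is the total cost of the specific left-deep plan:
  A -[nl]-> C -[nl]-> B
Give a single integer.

240500

step 1: scan A: cost=500, card=500
step 2: join C via nl
    card(P join C) = 500*80/(16) = 2500
    cost = 500 + 500*80 = 40500
step 3: join B via nl
    card(P join B) = 2500*80/(5*40) = 1000
    cost = 40500 + 2500*80 = 240500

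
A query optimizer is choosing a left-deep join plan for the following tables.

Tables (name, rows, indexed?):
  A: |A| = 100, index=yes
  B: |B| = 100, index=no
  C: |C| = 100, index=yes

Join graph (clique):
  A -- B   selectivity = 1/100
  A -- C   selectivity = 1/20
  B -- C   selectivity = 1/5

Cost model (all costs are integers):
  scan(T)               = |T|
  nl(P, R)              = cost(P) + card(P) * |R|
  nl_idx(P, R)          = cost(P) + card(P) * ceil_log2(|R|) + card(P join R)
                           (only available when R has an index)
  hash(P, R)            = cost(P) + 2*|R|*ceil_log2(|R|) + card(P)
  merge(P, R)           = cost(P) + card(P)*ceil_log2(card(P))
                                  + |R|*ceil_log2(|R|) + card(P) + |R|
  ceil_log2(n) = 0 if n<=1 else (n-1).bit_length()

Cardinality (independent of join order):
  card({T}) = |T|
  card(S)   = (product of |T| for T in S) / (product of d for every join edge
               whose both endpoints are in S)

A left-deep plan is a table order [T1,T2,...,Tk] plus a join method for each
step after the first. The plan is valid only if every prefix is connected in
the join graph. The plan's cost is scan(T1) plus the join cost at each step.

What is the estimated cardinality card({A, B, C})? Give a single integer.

Tables in S: A(100), B(100), C(100)
Edges inside S: A-B(d=100), A-C(d=20), B-C(d=5)
numerator = 100 * 100 * 100 = 1000000
denominator = 100 * 20 * 5 = 10000
card(S) = 1000000 / 10000 = 100

100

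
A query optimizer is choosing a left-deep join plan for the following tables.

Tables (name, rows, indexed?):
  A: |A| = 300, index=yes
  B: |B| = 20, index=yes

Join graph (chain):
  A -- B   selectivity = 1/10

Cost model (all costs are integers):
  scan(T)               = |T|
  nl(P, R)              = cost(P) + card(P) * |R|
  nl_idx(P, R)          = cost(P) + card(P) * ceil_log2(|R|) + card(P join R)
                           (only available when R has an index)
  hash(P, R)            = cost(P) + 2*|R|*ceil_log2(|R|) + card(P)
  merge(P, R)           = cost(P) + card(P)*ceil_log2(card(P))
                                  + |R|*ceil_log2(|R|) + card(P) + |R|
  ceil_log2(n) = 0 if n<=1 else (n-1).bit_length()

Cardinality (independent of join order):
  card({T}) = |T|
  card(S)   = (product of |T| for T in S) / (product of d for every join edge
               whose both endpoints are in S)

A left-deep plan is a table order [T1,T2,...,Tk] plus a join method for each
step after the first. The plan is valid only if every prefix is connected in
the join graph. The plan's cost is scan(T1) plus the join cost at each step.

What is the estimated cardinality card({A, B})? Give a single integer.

Tables in S: A(300), B(20)
Edges inside S: A-B(d=10)
numerator = 300 * 20 = 6000
denominator = 10 = 10
card(S) = 6000 / 10 = 600

600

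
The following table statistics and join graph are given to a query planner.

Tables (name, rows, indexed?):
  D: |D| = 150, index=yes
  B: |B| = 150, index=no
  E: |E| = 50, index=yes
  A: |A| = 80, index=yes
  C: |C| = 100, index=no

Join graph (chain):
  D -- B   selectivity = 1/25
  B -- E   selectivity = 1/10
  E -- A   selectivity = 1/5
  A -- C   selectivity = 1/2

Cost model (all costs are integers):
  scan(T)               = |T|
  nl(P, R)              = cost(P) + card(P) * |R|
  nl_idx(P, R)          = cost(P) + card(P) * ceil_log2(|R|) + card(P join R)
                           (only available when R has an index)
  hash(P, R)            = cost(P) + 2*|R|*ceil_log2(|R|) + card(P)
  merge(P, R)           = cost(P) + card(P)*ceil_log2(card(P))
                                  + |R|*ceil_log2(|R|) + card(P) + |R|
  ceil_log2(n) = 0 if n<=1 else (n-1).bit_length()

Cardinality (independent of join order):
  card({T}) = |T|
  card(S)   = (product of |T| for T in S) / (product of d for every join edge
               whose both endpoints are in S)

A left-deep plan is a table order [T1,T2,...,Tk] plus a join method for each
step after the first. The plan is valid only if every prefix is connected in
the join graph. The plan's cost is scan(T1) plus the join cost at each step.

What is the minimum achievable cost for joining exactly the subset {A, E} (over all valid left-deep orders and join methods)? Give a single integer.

Selinger DP over subsets of {A,E}:
  {E}: scan cost=50, card=50
  {A}: scan cost=80, card=80
  {AE}: card=800; try (E,hash)→760, (A,merge)→1040, (E,merge)→1070, (A,nl_idx)→1200, (A,hash)→1220, (E,nl_idx)→1360 …(+2); best=760 via (E,hash)

760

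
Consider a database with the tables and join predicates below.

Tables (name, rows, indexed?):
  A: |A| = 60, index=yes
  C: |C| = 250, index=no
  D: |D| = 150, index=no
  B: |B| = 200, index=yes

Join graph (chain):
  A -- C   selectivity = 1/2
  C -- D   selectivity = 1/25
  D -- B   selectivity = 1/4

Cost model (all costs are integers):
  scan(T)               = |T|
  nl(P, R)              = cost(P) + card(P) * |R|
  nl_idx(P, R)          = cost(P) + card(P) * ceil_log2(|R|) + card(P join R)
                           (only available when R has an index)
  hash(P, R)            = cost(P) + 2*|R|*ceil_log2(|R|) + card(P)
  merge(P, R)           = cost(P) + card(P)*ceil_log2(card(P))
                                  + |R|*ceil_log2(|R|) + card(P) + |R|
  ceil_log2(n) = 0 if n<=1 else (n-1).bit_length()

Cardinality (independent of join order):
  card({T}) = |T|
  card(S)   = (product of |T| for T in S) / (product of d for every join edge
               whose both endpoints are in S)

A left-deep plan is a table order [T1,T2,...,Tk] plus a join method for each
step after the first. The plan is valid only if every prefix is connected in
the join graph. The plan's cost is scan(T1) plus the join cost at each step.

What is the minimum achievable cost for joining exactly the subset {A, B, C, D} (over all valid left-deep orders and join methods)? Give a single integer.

Selinger DP over subsets of {A,B,C,D}:
  {A}: scan cost=60, card=60
  {C}: scan cost=250, card=250
  {D}: scan cost=150, card=150
  {B}: scan cost=200, card=200
  {AC}: card=7500; try (A,hash)→1220, (C,merge)→2730, (A,merge)→2920, (C,hash)→4120, (A,nl_idx)→9250, (C,nl)→15060 …(+1); best=1220 via (A,hash)
  {CD}: card=1500; try (D,hash)→2900, (C,merge)→3750, (D,merge)→3850, (C,hash)→4300, (C,nl)→37650, (D,nl)→37750; best=2900 via (D,hash)
  {BD}: card=7500; try (D,hash)→2800, (B,merge)→3300, (D,merge)→3350, (B,hash)→3500, (B,nl_idx)→8850, (B,nl)→30150 …(+1); best=2800 via (D,hash)
  {ACD}: card=45000; try (A,hash)→5120, (D,hash)→11120, (A,merge)→21320, (A,nl_idx)→56900, (A,nl)→92900, (D,merge)→107570 …(+1); best=5120 via (A,hash)
  {BCD}: card=75000; try (B,hash)→7600, (C,hash)→14300, (B,merge)→22700, (B,nl_idx)→89900, (C,merge)→110050, (B,nl)→302900 …(+1); best=7600 via (B,hash)
  {ABCD}: card=2250000; try (B,hash)→53320, (A,hash)→83320, (B,merge)→771920, (A,merge)→1358020, (B,nl_idx)→2615120, (A,nl_idx)→2707600 …(+2); best=53320 via (B,hash)

53320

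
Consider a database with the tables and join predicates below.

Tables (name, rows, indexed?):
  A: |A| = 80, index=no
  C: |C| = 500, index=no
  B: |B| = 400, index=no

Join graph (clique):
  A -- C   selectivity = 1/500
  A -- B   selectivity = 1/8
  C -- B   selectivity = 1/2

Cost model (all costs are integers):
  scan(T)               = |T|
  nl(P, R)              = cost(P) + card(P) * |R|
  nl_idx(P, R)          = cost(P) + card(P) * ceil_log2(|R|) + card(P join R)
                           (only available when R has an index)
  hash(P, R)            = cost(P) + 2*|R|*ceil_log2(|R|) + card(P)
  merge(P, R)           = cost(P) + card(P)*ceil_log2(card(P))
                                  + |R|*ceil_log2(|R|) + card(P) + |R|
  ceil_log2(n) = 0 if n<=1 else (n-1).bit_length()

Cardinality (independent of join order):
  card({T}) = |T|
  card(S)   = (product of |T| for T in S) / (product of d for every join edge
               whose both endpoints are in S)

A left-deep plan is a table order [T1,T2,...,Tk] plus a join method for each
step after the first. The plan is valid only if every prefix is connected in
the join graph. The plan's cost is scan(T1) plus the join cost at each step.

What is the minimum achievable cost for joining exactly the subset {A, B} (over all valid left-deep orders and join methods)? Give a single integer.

Selinger DP over subsets of {A,B}:
  {A}: scan cost=80, card=80
  {B}: scan cost=400, card=400
  {AB}: card=4000; try (A,hash)→1920, (B,merge)→4720, (A,merge)→5040, (B,hash)→7360, (B,nl)→32080, (A,nl)→32400; best=1920 via (A,hash)

1920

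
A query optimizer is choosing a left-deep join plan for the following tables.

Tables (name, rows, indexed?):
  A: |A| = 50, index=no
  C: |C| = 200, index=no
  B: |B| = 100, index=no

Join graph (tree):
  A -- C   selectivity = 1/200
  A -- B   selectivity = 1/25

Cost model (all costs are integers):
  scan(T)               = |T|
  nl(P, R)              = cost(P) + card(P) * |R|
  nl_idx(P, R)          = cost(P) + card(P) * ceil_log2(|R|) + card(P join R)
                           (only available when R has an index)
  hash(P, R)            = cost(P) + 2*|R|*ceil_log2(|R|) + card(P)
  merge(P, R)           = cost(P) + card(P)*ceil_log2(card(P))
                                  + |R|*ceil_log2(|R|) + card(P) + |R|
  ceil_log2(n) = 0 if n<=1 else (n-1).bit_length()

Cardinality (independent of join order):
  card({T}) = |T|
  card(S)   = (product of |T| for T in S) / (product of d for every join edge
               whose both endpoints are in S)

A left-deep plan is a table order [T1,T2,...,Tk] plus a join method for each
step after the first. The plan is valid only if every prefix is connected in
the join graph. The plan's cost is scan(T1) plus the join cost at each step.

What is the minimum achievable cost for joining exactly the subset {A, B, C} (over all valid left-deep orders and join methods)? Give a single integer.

Selinger DP over subsets of {A,B,C}:
  {A}: scan cost=50, card=50
  {C}: scan cost=200, card=200
  {B}: scan cost=100, card=100
  {AC}: card=50; try (A,hash)→1000, (C,merge)→2200, (A,merge)→2350, (C,hash)→3300, (C,nl)→10050, (A,nl)→10200; best=1000 via (A,hash)
  {AB}: card=200; try (A,hash)→800, (B,merge)→1200, (A,merge)→1250, (B,hash)→1500, (B,nl)→5050, (A,nl)→5100; best=800 via (A,hash)
  {ABC}: card=200; try (B,merge)→2150, (B,hash)→2450, (C,hash)→4200, (C,merge)→4400, (B,nl)→6000, (C,nl)→40800; best=2150 via (B,merge)

2150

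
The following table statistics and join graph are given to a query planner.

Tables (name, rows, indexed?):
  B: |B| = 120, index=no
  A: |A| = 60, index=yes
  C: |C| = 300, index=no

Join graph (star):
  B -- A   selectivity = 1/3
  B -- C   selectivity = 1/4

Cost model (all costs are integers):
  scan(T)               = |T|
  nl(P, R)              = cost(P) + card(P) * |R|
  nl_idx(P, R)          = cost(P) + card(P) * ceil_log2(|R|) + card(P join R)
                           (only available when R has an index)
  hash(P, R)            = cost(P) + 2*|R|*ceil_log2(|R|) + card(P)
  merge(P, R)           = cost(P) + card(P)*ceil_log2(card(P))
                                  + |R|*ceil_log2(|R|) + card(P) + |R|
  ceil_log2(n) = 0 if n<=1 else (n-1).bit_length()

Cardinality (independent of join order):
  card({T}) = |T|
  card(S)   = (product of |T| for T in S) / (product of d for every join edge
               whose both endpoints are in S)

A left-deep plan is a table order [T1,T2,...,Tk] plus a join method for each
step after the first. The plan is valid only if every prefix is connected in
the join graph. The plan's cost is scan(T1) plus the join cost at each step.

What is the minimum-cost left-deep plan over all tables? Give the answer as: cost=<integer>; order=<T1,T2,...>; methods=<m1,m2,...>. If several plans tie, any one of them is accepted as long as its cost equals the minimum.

Selinger DP (subsets sized 1..n):
  {B}: scan cost=120, card=120
  {A}: scan cost=60, card=60
  {C}: scan cost=300, card=300
  {AB}: card=2400; try (A,hash)→960, (B,merge)→1440, (A,merge)→1500, (B,hash)→1800, (A,nl_idx)→3240, (B,nl)→7260 …(+1); best=960 via (A,hash)
  {BC}: card=9000; try (B,hash)→2280, (C,merge)→4080, (B,merge)→4260, (C,hash)→5640, (C,nl)→36120, (B,nl)→36300; best=2280 via (B,hash)
  {ABC}: card=180000; try (C,hash)→8760, (A,hash)→12000, (C,merge)→35160, (A,merge)→137700, (A,nl_idx)→236280, (A,nl)→542280 …(+1); best=8760 via (C,hash)

cost=8760; order=B,A,C; methods=hash,hash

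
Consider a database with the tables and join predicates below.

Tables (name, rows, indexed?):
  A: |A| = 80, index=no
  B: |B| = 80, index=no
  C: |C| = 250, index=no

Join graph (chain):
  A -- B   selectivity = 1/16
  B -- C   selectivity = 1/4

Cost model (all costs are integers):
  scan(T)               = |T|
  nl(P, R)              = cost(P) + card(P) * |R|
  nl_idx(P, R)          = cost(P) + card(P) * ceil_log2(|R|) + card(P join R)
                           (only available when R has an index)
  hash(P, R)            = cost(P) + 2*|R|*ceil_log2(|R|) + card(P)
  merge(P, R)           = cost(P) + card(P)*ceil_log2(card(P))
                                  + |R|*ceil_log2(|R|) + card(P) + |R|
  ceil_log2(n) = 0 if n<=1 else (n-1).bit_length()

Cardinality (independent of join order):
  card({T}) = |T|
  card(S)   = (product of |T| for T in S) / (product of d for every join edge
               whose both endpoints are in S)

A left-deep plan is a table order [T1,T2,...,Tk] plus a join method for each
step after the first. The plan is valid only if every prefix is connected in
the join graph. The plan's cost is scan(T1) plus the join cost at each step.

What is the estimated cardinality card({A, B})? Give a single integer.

Tables in S: A(80), B(80)
Edges inside S: A-B(d=16)
numerator = 80 * 80 = 6400
denominator = 16 = 16
card(S) = 6400 / 16 = 400

400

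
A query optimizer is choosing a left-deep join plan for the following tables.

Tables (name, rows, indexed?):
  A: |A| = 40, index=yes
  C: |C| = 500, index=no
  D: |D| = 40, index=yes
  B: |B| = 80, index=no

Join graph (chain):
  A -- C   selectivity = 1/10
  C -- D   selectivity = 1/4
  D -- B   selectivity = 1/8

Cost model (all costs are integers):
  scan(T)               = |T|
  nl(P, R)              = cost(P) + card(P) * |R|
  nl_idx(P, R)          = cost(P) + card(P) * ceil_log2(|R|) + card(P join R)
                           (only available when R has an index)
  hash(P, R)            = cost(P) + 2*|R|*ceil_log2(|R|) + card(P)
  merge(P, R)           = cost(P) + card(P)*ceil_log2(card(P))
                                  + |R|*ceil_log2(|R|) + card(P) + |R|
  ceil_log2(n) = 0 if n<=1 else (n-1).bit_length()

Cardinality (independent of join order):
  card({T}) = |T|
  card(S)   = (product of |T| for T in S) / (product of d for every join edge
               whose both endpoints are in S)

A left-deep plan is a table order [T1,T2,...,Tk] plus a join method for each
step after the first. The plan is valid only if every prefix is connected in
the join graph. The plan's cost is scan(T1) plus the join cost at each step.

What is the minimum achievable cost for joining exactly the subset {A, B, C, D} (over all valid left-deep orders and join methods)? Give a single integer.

Selinger DP over subsets of {A,B,C,D}:
  {A}: scan cost=40, card=40
  {C}: scan cost=500, card=500
  {D}: scan cost=40, card=40
  {B}: scan cost=80, card=80
  {AC}: card=2000; try (A,hash)→1480, (C,merge)→5320, (A,nl_idx)→5500, (A,merge)→5780, (C,hash)→9080, (C,nl)→20040 …(+1); best=1480 via (A,hash)
  {CD}: card=5000; try (D,hash)→1480, (C,merge)→5320, (D,merge)→5780, (D,nl_idx)→8500, (C,hash)→9080, (C,nl)→20040 …(+1); best=1480 via (D,hash)
  {BD}: card=400; try (D,hash)→640, (D,nl_idx)→960, (B,merge)→960, (D,merge)→1000, (B,hash)→1200, (B,nl)→3240 …(+1); best=640 via (D,hash)
  {ACD}: card=20000; try (D,hash)→3960, (A,hash)→6960, (D,merge)→25760, (D,nl_idx)→33480, (A,nl_idx)→51480, (A,merge)→71760 …(+2); best=3960 via (D,hash)
  {BCD}: card=50000; try (B,hash)→7600, (C,merge)→9640, (C,hash)→10040, (B,merge)→72120, (C,nl)→200640, (B,nl)→401480; best=7600 via (B,hash)
  {ABCD}: card=200000; try (B,hash)→25080, (A,hash)→58080, (B,merge)→324600, (A,nl_idx)→507600, (A,merge)→857880, (B,nl)→1603960 …(+1); best=25080 via (B,hash)

25080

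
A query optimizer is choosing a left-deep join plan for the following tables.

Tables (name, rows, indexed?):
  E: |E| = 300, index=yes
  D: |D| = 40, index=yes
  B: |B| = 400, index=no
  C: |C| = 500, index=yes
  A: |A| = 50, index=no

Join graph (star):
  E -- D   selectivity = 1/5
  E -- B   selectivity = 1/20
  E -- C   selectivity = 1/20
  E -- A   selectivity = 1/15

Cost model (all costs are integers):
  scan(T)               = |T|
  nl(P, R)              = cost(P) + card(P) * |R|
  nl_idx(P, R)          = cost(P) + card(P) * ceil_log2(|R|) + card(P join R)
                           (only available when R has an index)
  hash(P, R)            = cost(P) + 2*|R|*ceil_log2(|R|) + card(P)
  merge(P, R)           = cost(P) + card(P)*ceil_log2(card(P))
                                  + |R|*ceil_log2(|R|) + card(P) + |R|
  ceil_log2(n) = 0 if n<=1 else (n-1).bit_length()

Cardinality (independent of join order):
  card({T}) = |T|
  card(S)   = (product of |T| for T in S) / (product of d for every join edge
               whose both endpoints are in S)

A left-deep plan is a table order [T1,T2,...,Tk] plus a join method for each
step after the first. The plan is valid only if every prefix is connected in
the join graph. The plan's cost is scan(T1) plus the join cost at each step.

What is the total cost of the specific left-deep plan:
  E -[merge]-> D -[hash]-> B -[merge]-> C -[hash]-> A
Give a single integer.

step 1: scan E: cost=300, card=300
step 2: join D via merge
    card(P join D) = 300*40/(5) = 2400
    cost = 300 + 300*9 + 40*6 + 300 + 40 = 3580
step 3: join B via hash
    card(P join B) = 2400*400/(20) = 48000
    cost = 3580 + 2*400*9 + 2400 = 13180
step 4: join C via merge
    card(P join C) = 48000*500/(20) = 1200000
    cost = 13180 + 48000*16 + 500*9 + 48000 + 500 = 834180
step 5: join A via hash
    card(P join A) = 1200000*50/(15) = 4000000
    cost = 834180 + 2*50*6 + 1200000 = 2034780

2034780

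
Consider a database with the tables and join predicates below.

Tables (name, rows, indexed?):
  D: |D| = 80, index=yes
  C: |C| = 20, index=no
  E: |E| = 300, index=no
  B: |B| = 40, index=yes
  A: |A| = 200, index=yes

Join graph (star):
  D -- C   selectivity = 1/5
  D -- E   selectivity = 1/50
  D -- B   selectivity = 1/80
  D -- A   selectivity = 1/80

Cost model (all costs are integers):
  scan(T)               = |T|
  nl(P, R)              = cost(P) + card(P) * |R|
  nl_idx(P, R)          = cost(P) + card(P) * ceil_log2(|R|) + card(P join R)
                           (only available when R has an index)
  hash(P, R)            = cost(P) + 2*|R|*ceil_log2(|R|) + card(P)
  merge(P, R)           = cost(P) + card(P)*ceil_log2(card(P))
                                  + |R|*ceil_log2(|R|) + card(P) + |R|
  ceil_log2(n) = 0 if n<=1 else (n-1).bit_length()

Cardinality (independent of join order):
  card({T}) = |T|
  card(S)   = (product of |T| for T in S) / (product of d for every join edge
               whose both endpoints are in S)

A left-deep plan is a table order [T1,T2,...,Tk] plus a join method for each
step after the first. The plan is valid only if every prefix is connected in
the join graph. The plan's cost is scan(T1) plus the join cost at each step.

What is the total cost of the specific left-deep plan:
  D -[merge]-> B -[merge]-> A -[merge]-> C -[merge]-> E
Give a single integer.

11000

step 1: scan D: cost=80, card=80
step 2: join B via merge
    card(P join B) = 80*40/(80) = 40
    cost = 80 + 80*7 + 40*6 + 80 + 40 = 1000
step 3: join A via merge
    card(P join A) = 40*200/(80) = 100
    cost = 1000 + 40*6 + 200*8 + 40 + 200 = 3080
step 4: join C via merge
    card(P join C) = 100*20/(5) = 400
    cost = 3080 + 100*7 + 20*5 + 100 + 20 = 4000
step 5: join E via merge
    card(P join E) = 400*300/(50) = 2400
    cost = 4000 + 400*9 + 300*9 + 400 + 300 = 11000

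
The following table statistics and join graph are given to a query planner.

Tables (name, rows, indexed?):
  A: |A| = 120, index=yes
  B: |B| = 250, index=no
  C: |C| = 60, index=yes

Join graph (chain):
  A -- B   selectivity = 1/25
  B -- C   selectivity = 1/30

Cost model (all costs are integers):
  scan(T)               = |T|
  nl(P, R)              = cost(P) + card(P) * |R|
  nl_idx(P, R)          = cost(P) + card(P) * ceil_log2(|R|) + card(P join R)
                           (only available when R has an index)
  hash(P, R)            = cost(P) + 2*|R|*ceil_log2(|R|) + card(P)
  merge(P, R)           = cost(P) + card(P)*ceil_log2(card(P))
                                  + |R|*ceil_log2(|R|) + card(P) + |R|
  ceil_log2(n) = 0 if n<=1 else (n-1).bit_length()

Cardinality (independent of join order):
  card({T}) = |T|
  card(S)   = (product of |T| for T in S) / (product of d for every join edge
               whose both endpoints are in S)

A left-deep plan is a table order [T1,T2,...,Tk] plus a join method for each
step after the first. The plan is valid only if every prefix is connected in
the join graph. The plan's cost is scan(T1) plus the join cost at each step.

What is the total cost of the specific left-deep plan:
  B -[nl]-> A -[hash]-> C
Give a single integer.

step 1: scan B: cost=250, card=250
step 2: join A via nl
    card(P join A) = 250*120/(25) = 1200
    cost = 250 + 250*120 = 30250
step 3: join C via hash
    card(P join C) = 1200*60/(30) = 2400
    cost = 30250 + 2*60*6 + 1200 = 32170

32170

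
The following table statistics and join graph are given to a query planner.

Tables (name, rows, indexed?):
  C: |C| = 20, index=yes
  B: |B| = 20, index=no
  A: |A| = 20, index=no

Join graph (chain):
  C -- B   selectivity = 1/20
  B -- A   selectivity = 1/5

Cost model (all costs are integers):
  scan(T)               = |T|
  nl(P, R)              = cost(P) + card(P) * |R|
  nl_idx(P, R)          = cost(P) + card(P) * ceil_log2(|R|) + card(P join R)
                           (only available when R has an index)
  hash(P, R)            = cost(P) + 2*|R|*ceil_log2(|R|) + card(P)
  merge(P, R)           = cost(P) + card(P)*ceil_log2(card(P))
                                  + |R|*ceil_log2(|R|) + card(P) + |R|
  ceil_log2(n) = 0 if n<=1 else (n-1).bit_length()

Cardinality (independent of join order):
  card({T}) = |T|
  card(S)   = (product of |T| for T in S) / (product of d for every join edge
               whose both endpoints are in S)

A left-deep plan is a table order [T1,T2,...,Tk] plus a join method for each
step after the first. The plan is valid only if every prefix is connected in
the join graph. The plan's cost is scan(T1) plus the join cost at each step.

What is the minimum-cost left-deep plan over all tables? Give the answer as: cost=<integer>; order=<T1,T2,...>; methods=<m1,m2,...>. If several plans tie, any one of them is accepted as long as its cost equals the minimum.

cost=360; order=B,C,A; methods=nl_idx,hash

Selinger DP (subsets sized 1..n):
  {C}: scan cost=20, card=20
  {B}: scan cost=20, card=20
  {A}: scan cost=20, card=20
  {BC}: card=20; try (C,nl_idx)→140, (C,hash)→240, (B,hash)→240, (C,merge)→260, (B,merge)→260, (C,nl)→420 …(+1); best=140 via (C,nl_idx)
  {AB}: card=80; try (B,hash)→240, (A,hash)→240, (B,merge)→260, (A,merge)→260, (B,nl)→420, (A,nl)→420; best=240 via (B,hash)
  {ABC}: card=80; try (A,hash)→360, (A,merge)→380, (C,hash)→520, (A,nl)→540, (C,nl_idx)→720, (C,merge)→1000 …(+1); best=360 via (A,hash)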